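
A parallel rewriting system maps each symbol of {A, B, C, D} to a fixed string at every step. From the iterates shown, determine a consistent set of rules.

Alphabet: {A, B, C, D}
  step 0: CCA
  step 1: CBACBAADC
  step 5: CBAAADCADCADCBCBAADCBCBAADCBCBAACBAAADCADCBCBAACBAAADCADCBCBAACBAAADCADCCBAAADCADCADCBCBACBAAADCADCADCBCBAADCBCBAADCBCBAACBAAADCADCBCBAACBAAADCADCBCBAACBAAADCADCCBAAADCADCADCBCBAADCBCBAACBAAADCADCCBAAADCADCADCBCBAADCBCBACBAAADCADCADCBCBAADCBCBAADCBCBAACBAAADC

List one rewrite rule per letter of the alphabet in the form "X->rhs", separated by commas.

A->ADC, B->A, C->CBA, D->B

  step 0 ⇒ step 1: CCA ⇒ CBA·CBA·ADC
    A ↦ ADC
    C ↦ CBA
    B ↦ A  (constrained at step 1)
    D ↦ B  (constrained at step 1)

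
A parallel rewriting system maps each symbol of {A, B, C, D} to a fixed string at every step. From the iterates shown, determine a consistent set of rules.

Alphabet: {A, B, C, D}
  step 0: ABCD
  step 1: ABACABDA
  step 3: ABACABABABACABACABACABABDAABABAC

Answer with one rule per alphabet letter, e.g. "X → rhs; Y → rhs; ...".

A->AB, B->AC, C->AB, D->DA

  step 0 ⇒ step 1: ABCD ⇒ AB·AC·AB·DA
    A ↦ AB
    B ↦ AC
    C ↦ AB
    D ↦ DA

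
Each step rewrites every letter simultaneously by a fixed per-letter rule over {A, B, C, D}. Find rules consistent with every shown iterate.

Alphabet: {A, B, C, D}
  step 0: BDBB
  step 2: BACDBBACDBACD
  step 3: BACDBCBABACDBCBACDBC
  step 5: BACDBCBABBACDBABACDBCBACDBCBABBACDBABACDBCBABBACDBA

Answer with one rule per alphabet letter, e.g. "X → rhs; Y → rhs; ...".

  step 2 ⇒ step 3: BACDBBACDBACD ⇒ BA·CD·B·C·BA·BA·CD·B·C·BA·CD·B·C
    A ↦ CD
    B ↦ BA
    C ↦ B
    D ↦ C

A->CD, B->BA, C->B, D->C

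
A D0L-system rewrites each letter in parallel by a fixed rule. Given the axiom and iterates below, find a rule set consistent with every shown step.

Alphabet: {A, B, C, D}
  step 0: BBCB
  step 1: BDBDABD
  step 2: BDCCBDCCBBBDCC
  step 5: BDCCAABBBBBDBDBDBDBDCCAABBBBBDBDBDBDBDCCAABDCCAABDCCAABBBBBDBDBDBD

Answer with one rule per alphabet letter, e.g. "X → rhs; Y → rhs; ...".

  step 1 ⇒ step 2: BDBDABD ⇒ BD·CC·BD·CC·BB·BD·CC
    A ↦ BB
    B ↦ BD
    D ↦ CC
  step 0 ⇒ step 1: BBCB ⇒ BD·BD·A·BD
    C ↦ A

A->BB, B->BD, C->A, D->CC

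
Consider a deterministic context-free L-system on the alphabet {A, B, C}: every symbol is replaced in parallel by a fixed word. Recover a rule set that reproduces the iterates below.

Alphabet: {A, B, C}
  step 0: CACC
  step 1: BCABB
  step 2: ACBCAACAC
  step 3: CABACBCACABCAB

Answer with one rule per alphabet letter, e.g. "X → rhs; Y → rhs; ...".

A->CA, B->AC, C->B

  step 2 ⇒ step 3: ACBCAACAC ⇒ CA·B·AC·B·CA·CA·B·CA·B
    A ↦ CA
    B ↦ AC
    C ↦ B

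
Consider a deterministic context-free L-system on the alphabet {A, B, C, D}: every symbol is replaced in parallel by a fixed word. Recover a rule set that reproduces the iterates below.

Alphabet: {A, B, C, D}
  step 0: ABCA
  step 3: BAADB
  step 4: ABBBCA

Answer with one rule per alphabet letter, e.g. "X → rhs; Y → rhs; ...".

  step 3 ⇒ step 4: BAADB ⇒ A·B·B·BC·A
    A ↦ B
    B ↦ A
    D ↦ BC
    C ↦ D  (constrained at step 0)

A->B, B->A, C->D, D->BC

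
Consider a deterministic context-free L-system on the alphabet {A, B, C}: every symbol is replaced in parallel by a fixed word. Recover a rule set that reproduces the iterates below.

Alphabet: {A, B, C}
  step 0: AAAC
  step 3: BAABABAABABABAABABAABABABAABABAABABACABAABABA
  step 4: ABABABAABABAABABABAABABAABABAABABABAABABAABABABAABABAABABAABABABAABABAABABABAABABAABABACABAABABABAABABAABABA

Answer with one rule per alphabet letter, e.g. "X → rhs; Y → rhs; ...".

A->BA, B->ABA, C->CA

  step 3 ⇒ step 4: BAABABAABABABAABABAABABABAABABAABABACABAABABA ⇒ ABA·BA·BA·ABA·BA·ABA·BA·BA·ABA·BA·ABA·BA·ABA·BA·BA·ABA·BA·ABA·BA·BA·ABA·BA·ABA·BA·ABA·BA·BA·ABA·BA·ABA·BA·BA·ABA·BA·ABA·BA·CA·BA·ABA·BA·BA·ABA·BA·ABA·BA
    A ↦ BA
    B ↦ ABA
    C ↦ CA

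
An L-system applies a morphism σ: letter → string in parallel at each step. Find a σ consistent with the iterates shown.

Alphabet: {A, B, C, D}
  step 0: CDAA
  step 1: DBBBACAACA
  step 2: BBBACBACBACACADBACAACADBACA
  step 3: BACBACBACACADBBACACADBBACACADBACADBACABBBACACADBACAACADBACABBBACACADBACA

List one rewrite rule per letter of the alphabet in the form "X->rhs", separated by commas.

  step 2 ⇒ step 3: BBBACBACBACACADBACAACADBACA ⇒ BAC·BAC·BAC·ACA·DB·BAC·ACA·DB·BAC·ACA·DB·ACA·DB·ACA·BB·BAC·ACA·DB·ACA·ACA·DB·ACA·BB·BAC·ACA·DB·ACA
    A ↦ ACA
    B ↦ BAC
    C ↦ DB
    D ↦ BB

A->ACA, B->BAC, C->DB, D->BB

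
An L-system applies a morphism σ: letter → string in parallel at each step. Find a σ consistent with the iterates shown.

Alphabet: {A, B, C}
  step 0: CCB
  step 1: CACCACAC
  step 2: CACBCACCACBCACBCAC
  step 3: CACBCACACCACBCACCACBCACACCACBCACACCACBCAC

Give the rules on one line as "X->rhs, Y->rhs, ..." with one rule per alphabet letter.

A->B, B->AC, C->CAC

  step 2 ⇒ step 3: CACBCACCACBCACBCAC ⇒ CAC·B·CAC·AC·CAC·B·CAC·CAC·B·CAC·AC·CAC·B·CAC·AC·CAC·B·CAC
    A ↦ B
    B ↦ AC
    C ↦ CAC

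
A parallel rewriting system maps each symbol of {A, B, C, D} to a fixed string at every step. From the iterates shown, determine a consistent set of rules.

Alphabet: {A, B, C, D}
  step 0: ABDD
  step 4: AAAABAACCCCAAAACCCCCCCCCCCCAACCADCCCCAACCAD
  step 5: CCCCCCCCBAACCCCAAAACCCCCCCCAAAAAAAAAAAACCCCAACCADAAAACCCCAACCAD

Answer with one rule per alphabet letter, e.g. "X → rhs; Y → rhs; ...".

  step 4 ⇒ step 5: AAAABAACCCCAAAACCCCCCCCCCCCAACCADCCCCAACCAD ⇒ CC·CC·CC·CC·BAA·CC·CC·A·A·A·A·CC·CC·CC·CC·A·A·A·A·A·A·A·A·A·A·A·A·CC·CC·A·A·CC·AD·A·A·A·A·CC·CC·A·A·CC·AD
    A ↦ CC
    B ↦ BAA
    C ↦ A
    D ↦ AD

A->CC, B->BAA, C->A, D->AD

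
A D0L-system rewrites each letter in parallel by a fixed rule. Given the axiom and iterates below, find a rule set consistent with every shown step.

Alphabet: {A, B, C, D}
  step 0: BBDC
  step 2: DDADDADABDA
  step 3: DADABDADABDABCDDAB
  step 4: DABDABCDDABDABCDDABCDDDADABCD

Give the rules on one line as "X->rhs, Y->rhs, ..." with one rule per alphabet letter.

  step 3 ⇒ step 4: DADABDADABDABCDDAB ⇒ DA·B·DA·B·CD·DA·B·DA·B·CD·DA·B·CD·D·DA·DA·B·CD
    A ↦ B
    B ↦ CD
    C ↦ D
    D ↦ DA

A->B, B->CD, C->D, D->DA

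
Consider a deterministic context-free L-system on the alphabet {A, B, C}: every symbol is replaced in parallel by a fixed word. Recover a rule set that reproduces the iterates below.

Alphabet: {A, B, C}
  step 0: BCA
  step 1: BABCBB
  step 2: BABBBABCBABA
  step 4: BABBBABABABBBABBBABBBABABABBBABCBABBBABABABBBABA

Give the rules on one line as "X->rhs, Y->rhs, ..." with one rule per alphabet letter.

A->BB, B->BA, C->BC

  step 1 ⇒ step 2: BABCBB ⇒ BA·BB·BA·BC·BA·BA
    A ↦ BB
    B ↦ BA
    C ↦ BC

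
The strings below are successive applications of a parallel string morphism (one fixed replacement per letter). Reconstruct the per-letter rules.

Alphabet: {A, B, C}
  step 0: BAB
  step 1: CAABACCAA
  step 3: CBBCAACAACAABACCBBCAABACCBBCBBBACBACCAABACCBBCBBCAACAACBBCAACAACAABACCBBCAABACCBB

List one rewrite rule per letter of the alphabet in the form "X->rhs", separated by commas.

  step 0 ⇒ step 1: BAB ⇒ CAA·BAC·CAA
    A ↦ BAC
    B ↦ CAA
    C ↦ CBB  (constrained at step 1)

A->BAC, B->CAA, C->CBB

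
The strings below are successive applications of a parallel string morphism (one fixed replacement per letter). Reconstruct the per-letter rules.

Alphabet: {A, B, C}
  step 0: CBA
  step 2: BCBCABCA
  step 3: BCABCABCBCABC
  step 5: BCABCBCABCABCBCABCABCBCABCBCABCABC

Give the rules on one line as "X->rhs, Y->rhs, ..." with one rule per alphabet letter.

A->BC, B->BC, C->A

  step 2 ⇒ step 3: BCBCABCA ⇒ BC·A·BC·A·BC·BC·A·BC
    A ↦ BC
    B ↦ BC
    C ↦ A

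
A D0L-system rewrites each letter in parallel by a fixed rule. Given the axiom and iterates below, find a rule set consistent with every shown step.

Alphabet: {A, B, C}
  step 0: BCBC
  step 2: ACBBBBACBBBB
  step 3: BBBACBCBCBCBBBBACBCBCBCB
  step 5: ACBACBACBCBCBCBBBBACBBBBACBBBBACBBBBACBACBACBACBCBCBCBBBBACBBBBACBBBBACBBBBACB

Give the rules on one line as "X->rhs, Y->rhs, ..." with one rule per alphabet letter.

A->BBB, B->CB, C->A

  step 2 ⇒ step 3: ACBBBBACBBBB ⇒ BBB·A·CB·CB·CB·CB·BBB·A·CB·CB·CB·CB
    A ↦ BBB
    B ↦ CB
    C ↦ A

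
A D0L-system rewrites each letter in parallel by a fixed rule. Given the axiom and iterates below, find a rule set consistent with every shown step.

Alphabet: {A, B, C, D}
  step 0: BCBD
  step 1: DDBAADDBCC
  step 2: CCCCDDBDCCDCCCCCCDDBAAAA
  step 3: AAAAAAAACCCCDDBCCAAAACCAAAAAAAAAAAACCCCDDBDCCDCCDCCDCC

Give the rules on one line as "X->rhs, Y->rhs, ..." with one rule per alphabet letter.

  step 2 ⇒ step 3: CCCCDDBDCCDCCCCCCDDBAAAA ⇒ AA·AA·AA·AA·CC·CC·DDB·CC·AA·AA·CC·AA·AA·AA·AA·AA·AA·CC·CC·DDB·DCC·DCC·DCC·DCC
    A ↦ DCC
    B ↦ DDB
    C ↦ AA
    D ↦ CC

A->DCC, B->DDB, C->AA, D->CC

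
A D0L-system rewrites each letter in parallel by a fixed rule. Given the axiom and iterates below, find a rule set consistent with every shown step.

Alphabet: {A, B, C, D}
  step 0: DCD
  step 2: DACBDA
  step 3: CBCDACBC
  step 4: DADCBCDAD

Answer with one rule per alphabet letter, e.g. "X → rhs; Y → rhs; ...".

A->C, B->A, C->D, D->CB

  step 3 ⇒ step 4: CBCDACBC ⇒ D·A·D·CB·C·D·A·D
    A ↦ C
    B ↦ A
    C ↦ D
    D ↦ CB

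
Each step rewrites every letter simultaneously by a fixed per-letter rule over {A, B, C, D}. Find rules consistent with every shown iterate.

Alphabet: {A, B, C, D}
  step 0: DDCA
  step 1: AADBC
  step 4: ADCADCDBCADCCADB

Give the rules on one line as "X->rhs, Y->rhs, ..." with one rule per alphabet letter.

  step 0 ⇒ step 1: DDCA ⇒ A·A·DB·C
    A ↦ C
    C ↦ DB
    D ↦ A
    B ↦ DC  (constrained at step 1)

A->C, B->DC, C->DB, D->A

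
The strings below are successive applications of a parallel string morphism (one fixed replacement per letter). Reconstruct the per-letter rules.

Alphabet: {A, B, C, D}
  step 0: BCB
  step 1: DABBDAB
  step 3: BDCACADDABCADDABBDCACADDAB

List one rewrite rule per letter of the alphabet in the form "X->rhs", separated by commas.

  step 0 ⇒ step 1: BCB ⇒ DAB·B·DAB
    B ↦ DAB
    C ↦ B
    A ↦ D  (constrained at step 1)
    D ↦ CA  (constrained at step 1)

A->D, B->DAB, C->B, D->CA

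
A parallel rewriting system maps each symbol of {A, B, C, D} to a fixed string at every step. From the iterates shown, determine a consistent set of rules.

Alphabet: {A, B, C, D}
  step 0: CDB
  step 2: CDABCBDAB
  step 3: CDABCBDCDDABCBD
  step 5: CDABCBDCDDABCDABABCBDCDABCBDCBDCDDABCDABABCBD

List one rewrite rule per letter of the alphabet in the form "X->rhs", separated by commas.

A->CB, B->D, C->CD, D->AB

  step 2 ⇒ step 3: CDABCBDAB ⇒ CD·AB·CB·D·CD·D·AB·CB·D
    A ↦ CB
    B ↦ D
    C ↦ CD
    D ↦ AB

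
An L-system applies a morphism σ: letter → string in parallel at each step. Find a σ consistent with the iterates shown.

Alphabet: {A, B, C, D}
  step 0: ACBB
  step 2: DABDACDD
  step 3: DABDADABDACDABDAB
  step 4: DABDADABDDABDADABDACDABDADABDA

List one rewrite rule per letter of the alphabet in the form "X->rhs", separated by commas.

  step 3 ⇒ step 4: DABDADABDACDABDAB ⇒ DAB·D·A·DAB·D·DAB·D·A·DAB·D·AC·DAB·D·A·DAB·D·A
    A ↦ D
    B ↦ A
    C ↦ AC
    D ↦ DAB

A->D, B->A, C->AC, D->DAB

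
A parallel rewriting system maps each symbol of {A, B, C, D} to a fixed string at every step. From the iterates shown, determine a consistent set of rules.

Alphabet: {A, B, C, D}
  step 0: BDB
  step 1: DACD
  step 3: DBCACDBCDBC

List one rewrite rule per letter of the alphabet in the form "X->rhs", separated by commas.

A->D, B->D, C->BC, D->AC

  step 0 ⇒ step 1: BDB ⇒ D·AC·D
    B ↦ D
    D ↦ AC
    A ↦ D  (constrained at step 1)
    C ↦ BC  (constrained at step 1)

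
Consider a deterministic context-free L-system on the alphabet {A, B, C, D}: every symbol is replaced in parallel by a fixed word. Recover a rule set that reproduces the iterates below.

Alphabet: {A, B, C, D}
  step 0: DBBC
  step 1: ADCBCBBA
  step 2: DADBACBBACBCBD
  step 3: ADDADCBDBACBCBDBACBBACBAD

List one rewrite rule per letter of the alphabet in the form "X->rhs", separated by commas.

  step 2 ⇒ step 3: DADBACBBACBCBD ⇒ AD·D·AD·CB·D·BA·CB·CB·D·BA·CB·BA·CB·AD
    A ↦ D
    B ↦ CB
    C ↦ BA
    D ↦ AD

A->D, B->CB, C->BA, D->AD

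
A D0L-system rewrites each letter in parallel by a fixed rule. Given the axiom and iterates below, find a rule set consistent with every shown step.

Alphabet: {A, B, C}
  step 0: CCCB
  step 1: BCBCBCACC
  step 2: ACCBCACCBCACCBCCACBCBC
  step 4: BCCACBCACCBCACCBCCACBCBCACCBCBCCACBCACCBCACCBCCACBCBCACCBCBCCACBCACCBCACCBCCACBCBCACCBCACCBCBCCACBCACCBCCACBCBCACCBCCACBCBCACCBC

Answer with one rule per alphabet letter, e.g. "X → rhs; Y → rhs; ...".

  step 1 ⇒ step 2: BCBCBCACC ⇒ ACC·BC·ACC·BC·ACC·BC·CAC·BC·BC
    A ↦ CAC
    B ↦ ACC
    C ↦ BC

A->CAC, B->ACC, C->BC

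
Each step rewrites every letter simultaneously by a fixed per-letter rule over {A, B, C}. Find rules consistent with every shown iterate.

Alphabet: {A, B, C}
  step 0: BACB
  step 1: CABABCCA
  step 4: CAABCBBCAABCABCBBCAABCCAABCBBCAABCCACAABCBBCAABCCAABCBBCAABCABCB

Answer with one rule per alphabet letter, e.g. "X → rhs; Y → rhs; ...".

A->B, B->CA, C->ABC

  step 0 ⇒ step 1: BACB ⇒ CA·B·ABC·CA
    A ↦ B
    B ↦ CA
    C ↦ ABC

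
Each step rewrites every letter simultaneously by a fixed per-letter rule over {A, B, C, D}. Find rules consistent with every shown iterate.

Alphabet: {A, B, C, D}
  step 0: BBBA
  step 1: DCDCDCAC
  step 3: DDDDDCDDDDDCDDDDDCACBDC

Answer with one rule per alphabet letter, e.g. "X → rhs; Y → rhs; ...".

  step 0 ⇒ step 1: BBBA ⇒ DC·DC·DC·AC
    A ↦ AC
    B ↦ DC
    C ↦ B  (constrained at step 1)
    D ↦ DD  (constrained at step 1)

A->AC, B->DC, C->B, D->DD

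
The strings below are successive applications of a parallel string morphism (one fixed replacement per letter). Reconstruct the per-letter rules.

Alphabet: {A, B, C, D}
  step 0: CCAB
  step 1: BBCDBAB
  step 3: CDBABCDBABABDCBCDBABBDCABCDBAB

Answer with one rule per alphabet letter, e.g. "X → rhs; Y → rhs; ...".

  step 0 ⇒ step 1: CCAB ⇒ B·B·CDB·AB
    A ↦ CDB
    B ↦ AB
    C ↦ B
    D ↦ DC  (constrained at step 1)

A->CDB, B->AB, C->B, D->DC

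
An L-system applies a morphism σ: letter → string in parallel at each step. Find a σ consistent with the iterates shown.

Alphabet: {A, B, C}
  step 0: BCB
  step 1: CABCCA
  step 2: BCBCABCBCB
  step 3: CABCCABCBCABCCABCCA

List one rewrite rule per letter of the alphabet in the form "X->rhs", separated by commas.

A->B, B->CA, C->BC

  step 2 ⇒ step 3: BCBCABCBCB ⇒ CA·BC·CA·BC·B·CA·BC·CA·BC·CA
    A ↦ B
    B ↦ CA
    C ↦ BC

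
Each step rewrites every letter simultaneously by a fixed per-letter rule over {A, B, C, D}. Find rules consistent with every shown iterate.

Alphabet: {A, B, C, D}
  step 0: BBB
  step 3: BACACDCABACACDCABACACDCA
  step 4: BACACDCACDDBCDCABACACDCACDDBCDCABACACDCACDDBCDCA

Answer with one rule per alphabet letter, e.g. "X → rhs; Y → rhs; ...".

A->CA, B->BA, C->CD, D->DB

  step 3 ⇒ step 4: BACACDCABACACDCABACACDCA ⇒ BA·CA·CD·CA·CD·DB·CD·CA·BA·CA·CD·CA·CD·DB·CD·CA·BA·CA·CD·CA·CD·DB·CD·CA
    A ↦ CA
    B ↦ BA
    C ↦ CD
    D ↦ DB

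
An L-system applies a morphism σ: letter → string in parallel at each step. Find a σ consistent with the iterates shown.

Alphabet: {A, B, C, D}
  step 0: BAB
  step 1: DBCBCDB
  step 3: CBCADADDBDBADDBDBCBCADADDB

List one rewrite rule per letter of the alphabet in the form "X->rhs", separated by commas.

  step 0 ⇒ step 1: BAB ⇒ DB·CBC·DB
    A ↦ CBC
    B ↦ DB
    C ↦ B  (constrained at step 1)
    D ↦ AD  (constrained at step 1)

A->CBC, B->DB, C->B, D->AD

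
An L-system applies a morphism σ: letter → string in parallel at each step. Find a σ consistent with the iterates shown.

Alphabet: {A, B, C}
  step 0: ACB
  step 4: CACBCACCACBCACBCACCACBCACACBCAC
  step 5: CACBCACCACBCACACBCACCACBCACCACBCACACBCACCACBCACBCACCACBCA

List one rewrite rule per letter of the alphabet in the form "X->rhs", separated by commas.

A->CB, B->C, C->CA

  step 4 ⇒ step 5: CACBCACCACBCACBCACCACBCACACBCAC ⇒ CA·CB·CA·C·CA·CB·CA·CA·CB·CA·C·CA·CB·CA·C·CA·CB·CA·CA·CB·CA·C·CA·CB·CA·CB·CA·C·CA·CB·CA
    A ↦ CB
    B ↦ C
    C ↦ CA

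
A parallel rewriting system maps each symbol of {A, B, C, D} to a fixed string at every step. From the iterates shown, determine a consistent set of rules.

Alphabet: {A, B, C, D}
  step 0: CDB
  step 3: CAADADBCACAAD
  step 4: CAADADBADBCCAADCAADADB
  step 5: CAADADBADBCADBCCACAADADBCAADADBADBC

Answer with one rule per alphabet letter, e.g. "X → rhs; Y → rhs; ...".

A->AD, B->C, C->CA, D->B

  step 4 ⇒ step 5: CAADADBADBCCAADCAADADB ⇒ CA·AD·AD·B·AD·B·C·AD·B·C·CA·CA·AD·AD·B·CA·AD·AD·B·AD·B·C
    A ↦ AD
    B ↦ C
    C ↦ CA
    D ↦ B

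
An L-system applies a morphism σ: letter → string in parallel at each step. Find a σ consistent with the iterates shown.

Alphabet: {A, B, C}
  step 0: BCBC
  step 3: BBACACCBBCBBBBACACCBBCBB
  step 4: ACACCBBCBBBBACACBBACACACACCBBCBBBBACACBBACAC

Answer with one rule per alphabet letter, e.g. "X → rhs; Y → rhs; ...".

  step 3 ⇒ step 4: BBACACCBBCBBBBACACCBBCBB ⇒ AC·AC·C·BB·C·BB·BB·AC·AC·BB·AC·AC·AC·AC·C·BB·C·BB·BB·AC·AC·BB·AC·AC
    A ↦ C
    B ↦ AC
    C ↦ BB

A->C, B->AC, C->BB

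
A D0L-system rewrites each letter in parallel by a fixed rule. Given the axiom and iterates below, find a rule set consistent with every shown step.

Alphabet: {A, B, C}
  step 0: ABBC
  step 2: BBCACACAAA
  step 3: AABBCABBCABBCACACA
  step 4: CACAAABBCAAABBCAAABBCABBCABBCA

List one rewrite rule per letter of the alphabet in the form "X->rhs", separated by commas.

  step 3 ⇒ step 4: AABBCABBCABBCACACA ⇒ CA·CA·A·A·BB·CA·A·A·BB·CA·A·A·BB·CA·BB·CA·BB·CA
    A ↦ CA
    B ↦ A
    C ↦ BB

A->CA, B->A, C->BB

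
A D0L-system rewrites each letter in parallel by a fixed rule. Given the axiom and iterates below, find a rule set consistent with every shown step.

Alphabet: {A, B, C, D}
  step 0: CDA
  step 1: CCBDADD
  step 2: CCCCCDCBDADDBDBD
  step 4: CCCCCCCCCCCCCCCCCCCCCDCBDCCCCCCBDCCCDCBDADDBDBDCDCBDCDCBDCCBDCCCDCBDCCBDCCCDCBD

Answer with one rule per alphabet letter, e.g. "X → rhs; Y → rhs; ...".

  step 1 ⇒ step 2: CCBDADD ⇒ CC·CC·CDC·BD·ADD·BD·BD
    A ↦ ADD
    B ↦ CDC
    C ↦ CC
    D ↦ BD

A->ADD, B->CDC, C->CC, D->BD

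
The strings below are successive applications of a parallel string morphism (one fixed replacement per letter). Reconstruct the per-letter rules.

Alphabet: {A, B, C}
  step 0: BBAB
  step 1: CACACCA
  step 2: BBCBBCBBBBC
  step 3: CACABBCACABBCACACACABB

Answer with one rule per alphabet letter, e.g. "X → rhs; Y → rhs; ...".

  step 2 ⇒ step 3: BBCBBCBBBBC ⇒ CA·CA·BB·CA·CA·BB·CA·CA·CA·CA·BB
    B ↦ CA
    C ↦ BB
  step 0 ⇒ step 1: BBAB ⇒ CA·CA·C·CA
    A ↦ C

A->C, B->CA, C->BB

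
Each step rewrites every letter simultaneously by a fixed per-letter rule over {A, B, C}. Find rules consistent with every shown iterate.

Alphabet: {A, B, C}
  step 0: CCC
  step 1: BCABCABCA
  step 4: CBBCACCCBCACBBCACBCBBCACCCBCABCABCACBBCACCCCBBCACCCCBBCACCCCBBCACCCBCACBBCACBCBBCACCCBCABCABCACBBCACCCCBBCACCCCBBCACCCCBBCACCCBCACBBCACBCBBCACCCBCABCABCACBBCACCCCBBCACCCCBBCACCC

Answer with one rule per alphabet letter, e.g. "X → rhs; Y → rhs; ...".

  step 0 ⇒ step 1: CCC ⇒ BCA·BCA·BCA
    C ↦ BCA
    A ↦ CCC  (constrained at step 1)
    B ↦ CB  (constrained at step 1)

A->CCC, B->CB, C->BCA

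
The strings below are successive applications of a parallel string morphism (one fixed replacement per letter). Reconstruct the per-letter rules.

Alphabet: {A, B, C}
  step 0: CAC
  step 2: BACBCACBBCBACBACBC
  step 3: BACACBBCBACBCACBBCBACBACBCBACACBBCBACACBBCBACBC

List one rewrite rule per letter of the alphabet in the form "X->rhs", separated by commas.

A->ACB, B->BAC, C->BC

  step 2 ⇒ step 3: BACBCACBBCBACBACBC ⇒ BAC·ACB·BC·BAC·BC·ACB·BC·BAC·BAC·BC·BAC·ACB·BC·BAC·ACB·BC·BAC·BC
    A ↦ ACB
    B ↦ BAC
    C ↦ BC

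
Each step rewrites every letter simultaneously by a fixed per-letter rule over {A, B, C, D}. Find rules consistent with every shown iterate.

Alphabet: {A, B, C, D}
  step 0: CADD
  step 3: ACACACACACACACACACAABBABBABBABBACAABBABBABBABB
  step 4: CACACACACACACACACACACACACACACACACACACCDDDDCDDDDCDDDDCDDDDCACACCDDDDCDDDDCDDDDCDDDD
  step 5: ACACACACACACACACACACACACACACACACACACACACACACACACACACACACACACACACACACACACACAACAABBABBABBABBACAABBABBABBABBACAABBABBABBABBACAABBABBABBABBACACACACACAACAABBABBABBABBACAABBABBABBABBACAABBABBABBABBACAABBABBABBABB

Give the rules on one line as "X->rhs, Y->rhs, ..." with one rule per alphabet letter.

  step 4 ⇒ step 5: CACACACACACACACACACACACACACACACACACACCDDDDCDDDDCDDDDCDDDDCACACCDDDDCDDDDCDDDDCDDDD ⇒ ACA·C·ACA·C·ACA·C·ACA·C·ACA·C·ACA·C·ACA·C·ACA·C·ACA·C·ACA·C·ACA·C·ACA·C·ACA·C·ACA·C·ACA·C·ACA·C·ACA·C·ACA·C·ACA·ACA·ABB·ABB·ABB·ABB·ACA·ABB·ABB·ABB·ABB·ACA·ABB·ABB·ABB·ABB·ACA·ABB·ABB·ABB·ABB·ACA·C·ACA·C·ACA·ACA·ABB·ABB·ABB·ABB·ACA·ABB·ABB·ABB·ABB·ACA·ABB·ABB·ABB·ABB·ACA·ABB·ABB·ABB·ABB
    A ↦ C
    C ↦ ACA
    D ↦ ABB
  step 3 ⇒ step 4: ACACACACACACACACACAABBABBABBABBACAABBABBABBABB ⇒ C·ACA·C·ACA·C·ACA·C·ACA·C·ACA·C·ACA·C·ACA·C·ACA·C·ACA·C·C·DD·DD·C·DD·DD·C·DD·DD·C·DD·DD·C·ACA·C·C·DD·DD·C·DD·DD·C·DD·DD·C·DD·DD
    B ↦ DD

A->C, B->DD, C->ACA, D->ABB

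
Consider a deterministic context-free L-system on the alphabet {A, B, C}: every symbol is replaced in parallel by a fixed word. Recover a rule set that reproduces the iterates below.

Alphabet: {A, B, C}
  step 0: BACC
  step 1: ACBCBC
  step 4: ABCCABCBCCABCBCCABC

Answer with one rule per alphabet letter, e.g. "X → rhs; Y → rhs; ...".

  step 0 ⇒ step 1: BACC ⇒ A·C·BC·BC
    A ↦ C
    B ↦ A
    C ↦ BC

A->C, B->A, C->BC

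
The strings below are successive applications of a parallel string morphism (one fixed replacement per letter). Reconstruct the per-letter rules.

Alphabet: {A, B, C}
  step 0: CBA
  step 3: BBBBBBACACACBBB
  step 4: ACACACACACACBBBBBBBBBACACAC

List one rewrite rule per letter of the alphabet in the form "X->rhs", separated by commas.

  step 3 ⇒ step 4: BBBBBBACACACBBB ⇒ AC·AC·AC·AC·AC·AC·B·BB·B·BB·B·BB·AC·AC·AC
    A ↦ B
    B ↦ AC
    C ↦ BB

A->B, B->AC, C->BB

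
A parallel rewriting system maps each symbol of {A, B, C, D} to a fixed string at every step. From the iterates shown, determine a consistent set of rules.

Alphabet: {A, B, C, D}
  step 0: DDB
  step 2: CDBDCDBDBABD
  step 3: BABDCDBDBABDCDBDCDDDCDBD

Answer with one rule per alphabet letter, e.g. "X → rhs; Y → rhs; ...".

  step 2 ⇒ step 3: CDBDCDBDBABD ⇒ BA·BD·CD·BD·BA·BD·CD·BD·CD·DD·CD·BD
    A ↦ DD
    B ↦ CD
    C ↦ BA
    D ↦ BD

A->DD, B->CD, C->BA, D->BD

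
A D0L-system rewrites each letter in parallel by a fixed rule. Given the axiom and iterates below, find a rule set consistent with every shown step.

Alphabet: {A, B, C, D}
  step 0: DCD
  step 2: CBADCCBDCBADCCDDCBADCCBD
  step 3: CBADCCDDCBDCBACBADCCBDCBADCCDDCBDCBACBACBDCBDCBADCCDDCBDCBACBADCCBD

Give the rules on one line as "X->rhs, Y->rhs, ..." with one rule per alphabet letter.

A->CDD, B->DC, C->CBA, D->CBD

  step 2 ⇒ step 3: CBADCCBDCBADCCDDCBADCCBD ⇒ CBA·DC·CDD·CBD·CBA·CBA·DC·CBD·CBA·DC·CDD·CBD·CBA·CBA·CBD·CBD·CBA·DC·CDD·CBD·CBA·CBA·DC·CBD
    A ↦ CDD
    B ↦ DC
    C ↦ CBA
    D ↦ CBD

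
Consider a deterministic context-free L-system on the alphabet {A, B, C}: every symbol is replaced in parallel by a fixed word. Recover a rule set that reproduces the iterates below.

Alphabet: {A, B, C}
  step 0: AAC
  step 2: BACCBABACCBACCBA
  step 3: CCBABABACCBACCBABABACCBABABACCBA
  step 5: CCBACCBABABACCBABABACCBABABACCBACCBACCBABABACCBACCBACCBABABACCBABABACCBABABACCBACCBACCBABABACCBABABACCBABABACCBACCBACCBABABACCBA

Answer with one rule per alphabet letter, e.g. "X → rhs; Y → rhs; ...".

  step 2 ⇒ step 3: BACCBABACCBACCBA ⇒ C·CBA·BA·BA·C·CBA·C·CBA·BA·BA·C·CBA·BA·BA·C·CBA
    A ↦ CBA
    B ↦ C
    C ↦ BA

A->CBA, B->C, C->BA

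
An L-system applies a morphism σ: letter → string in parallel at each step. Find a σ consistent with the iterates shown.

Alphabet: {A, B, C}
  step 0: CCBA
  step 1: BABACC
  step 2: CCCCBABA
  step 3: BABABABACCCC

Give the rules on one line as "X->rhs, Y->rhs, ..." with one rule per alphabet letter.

  step 2 ⇒ step 3: CCCCBABA ⇒ BA·BA·BA·BA·C·C·C·C
    A ↦ C
    B ↦ C
    C ↦ BA

A->C, B->C, C->BA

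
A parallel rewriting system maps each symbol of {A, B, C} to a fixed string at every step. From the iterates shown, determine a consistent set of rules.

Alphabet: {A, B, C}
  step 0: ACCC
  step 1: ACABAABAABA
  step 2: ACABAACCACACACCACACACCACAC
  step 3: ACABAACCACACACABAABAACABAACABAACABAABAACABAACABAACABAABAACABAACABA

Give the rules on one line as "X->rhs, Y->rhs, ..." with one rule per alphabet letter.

A->AC, B->CAC, C->ABA

  step 2 ⇒ step 3: ACABAACCACACACCACACACCACAC ⇒ AC·ABA·AC·CAC·AC·AC·ABA·ABA·AC·ABA·AC·ABA·AC·ABA·ABA·AC·ABA·AC·ABA·AC·ABA·ABA·AC·ABA·AC·ABA
    A ↦ AC
    B ↦ CAC
    C ↦ ABA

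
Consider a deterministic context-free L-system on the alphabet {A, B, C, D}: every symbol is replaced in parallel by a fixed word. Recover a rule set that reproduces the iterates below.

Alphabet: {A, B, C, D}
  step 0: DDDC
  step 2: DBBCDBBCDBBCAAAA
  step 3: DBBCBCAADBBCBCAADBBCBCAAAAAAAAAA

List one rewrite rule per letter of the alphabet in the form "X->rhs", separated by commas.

A->AA, B->BC, C->AA, D->DB

  step 2 ⇒ step 3: DBBCDBBCDBBCAAAA ⇒ DB·BC·BC·AA·DB·BC·BC·AA·DB·BC·BC·AA·AA·AA·AA·AA
    A ↦ AA
    B ↦ BC
    C ↦ AA
    D ↦ DB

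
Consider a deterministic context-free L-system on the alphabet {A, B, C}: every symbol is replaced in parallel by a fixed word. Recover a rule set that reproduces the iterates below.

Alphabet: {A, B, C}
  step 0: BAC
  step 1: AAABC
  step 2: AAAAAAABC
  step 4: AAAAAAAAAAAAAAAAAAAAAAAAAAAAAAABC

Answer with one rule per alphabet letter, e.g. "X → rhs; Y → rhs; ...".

  step 1 ⇒ step 2: AAABC ⇒ AA·AA·AA·A·BC
    A ↦ AA
    B ↦ A
    C ↦ BC

A->AA, B->A, C->BC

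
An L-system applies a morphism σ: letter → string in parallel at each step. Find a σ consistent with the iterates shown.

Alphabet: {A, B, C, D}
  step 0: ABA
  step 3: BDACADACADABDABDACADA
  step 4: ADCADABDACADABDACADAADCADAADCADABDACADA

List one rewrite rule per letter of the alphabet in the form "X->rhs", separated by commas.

  step 3 ⇒ step 4: BDACADACADABDABDACADA ⇒ AD·CA·DA·B·DA·CA·DA·B·DA·CA·DA·AD·CA·DA·AD·CA·DA·B·DA·CA·DA
    A ↦ DA
    B ↦ AD
    C ↦ B
    D ↦ CA

A->DA, B->AD, C->B, D->CA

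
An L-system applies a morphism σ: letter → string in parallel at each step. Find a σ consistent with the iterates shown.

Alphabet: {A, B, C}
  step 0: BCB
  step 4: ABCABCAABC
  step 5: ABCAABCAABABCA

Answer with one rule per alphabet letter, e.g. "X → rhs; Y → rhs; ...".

  step 4 ⇒ step 5: ABCABCAABC ⇒ AB·C·A·AB·C·A·AB·AB·C·A
    A ↦ AB
    B ↦ C
    C ↦ A

A->AB, B->C, C->A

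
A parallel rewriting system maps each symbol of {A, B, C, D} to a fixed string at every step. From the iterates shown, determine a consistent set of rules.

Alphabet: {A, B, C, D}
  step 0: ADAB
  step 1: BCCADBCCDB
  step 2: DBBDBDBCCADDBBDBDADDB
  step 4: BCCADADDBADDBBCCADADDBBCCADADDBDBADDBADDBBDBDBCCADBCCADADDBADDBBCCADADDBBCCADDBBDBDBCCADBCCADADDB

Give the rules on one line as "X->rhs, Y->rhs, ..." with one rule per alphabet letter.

  step 1 ⇒ step 2: BCCADBCCDB ⇒ DB·BD·BD·BCC·AD·DB·BD·BD·AD·DB
    A ↦ BCC
    B ↦ DB
    C ↦ BD
    D ↦ AD

A->BCC, B->DB, C->BD, D->AD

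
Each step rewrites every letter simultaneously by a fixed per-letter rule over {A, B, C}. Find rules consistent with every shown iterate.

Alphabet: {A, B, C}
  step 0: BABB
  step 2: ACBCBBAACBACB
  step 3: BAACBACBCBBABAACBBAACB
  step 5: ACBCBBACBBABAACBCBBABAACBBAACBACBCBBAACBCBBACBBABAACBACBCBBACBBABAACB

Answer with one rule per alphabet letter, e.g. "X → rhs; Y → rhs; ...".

  step 2 ⇒ step 3: ACBCBBAACBACB ⇒ BA·A·CB·A·CB·CB·BA·BA·A·CB·BA·A·CB
    A ↦ BA
    B ↦ CB
    C ↦ A

A->BA, B->CB, C->A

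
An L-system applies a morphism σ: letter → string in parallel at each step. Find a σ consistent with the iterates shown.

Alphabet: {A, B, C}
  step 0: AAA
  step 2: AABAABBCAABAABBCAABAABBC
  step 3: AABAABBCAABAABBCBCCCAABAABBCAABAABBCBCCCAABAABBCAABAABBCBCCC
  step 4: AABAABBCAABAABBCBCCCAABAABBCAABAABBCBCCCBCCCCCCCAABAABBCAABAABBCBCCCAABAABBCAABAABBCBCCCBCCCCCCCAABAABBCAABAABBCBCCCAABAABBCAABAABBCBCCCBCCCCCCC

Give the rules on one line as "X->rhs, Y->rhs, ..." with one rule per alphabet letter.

  step 3 ⇒ step 4: AABAABBCAABAABBCBCCCAABAABBCAABAABBCBCCCAABAABBCAABAABBCBCCC ⇒ AAB·AAB·BC·AAB·AAB·BC·BC·CC·AAB·AAB·BC·AAB·AAB·BC·BC·CC·BC·CC·CC·CC·AAB·AAB·BC·AAB·AAB·BC·BC·CC·AAB·AAB·BC·AAB·AAB·BC·BC·CC·BC·CC·CC·CC·AAB·AAB·BC·AAB·AAB·BC·BC·CC·AAB·AAB·BC·AAB·AAB·BC·BC·CC·BC·CC·CC·CC
    A ↦ AAB
    B ↦ BC
    C ↦ CC

A->AAB, B->BC, C->CC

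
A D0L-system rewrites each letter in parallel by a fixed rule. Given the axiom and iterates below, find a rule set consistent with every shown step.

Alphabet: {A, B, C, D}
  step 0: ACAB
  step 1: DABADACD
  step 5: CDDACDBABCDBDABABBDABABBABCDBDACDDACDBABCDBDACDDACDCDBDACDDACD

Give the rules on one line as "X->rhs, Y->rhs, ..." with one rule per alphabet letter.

  step 0 ⇒ step 1: ACAB ⇒ DA·BA·DA·CD
    A ↦ DA
    B ↦ CD
    C ↦ BA
    D ↦ B  (constrained at step 1)

A->DA, B->CD, C->BA, D->B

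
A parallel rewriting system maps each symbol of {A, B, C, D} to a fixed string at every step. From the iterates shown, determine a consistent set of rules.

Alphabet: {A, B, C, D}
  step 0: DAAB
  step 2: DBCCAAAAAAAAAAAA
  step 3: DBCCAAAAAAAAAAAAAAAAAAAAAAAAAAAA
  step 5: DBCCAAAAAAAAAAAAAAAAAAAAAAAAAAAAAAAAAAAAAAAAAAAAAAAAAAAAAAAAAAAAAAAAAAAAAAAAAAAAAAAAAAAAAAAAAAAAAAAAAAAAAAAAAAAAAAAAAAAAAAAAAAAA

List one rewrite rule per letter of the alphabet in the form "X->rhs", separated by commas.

A->AA, B->CC, C->AA, D->DB

  step 2 ⇒ step 3: DBCCAAAAAAAAAAAA ⇒ DB·CC·AA·AA·AA·AA·AA·AA·AA·AA·AA·AA·AA·AA·AA·AA
    A ↦ AA
    B ↦ CC
    C ↦ AA
    D ↦ DB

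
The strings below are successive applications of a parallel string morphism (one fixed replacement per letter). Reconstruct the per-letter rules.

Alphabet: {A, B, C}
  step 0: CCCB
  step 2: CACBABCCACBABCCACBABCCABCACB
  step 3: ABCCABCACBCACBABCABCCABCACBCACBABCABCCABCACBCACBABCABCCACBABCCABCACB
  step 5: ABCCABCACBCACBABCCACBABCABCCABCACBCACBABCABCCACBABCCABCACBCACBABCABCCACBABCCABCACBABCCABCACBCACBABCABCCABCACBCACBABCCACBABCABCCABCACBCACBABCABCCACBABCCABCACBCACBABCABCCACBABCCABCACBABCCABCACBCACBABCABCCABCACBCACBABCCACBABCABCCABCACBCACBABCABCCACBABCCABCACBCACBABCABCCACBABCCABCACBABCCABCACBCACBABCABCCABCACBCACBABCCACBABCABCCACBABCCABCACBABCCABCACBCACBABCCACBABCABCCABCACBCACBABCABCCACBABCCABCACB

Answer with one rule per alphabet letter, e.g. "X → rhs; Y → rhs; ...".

A->C, B->ACB, C->ABC

  step 2 ⇒ step 3: CACBABCCACBABCCACBABCCABCACB ⇒ ABC·C·ABC·ACB·C·ACB·ABC·ABC·C·ABC·ACB·C·ACB·ABC·ABC·C·ABC·ACB·C·ACB·ABC·ABC·C·ACB·ABC·C·ABC·ACB
    A ↦ C
    B ↦ ACB
    C ↦ ABC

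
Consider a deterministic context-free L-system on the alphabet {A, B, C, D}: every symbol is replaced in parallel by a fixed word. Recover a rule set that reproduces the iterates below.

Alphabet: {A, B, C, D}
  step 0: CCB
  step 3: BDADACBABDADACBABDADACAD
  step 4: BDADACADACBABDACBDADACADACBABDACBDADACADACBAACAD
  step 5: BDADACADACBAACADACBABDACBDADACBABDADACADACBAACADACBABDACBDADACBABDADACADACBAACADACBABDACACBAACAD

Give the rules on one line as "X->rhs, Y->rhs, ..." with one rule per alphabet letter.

A->AC, B->BD, C->BA, D->AD

  step 4 ⇒ step 5: BDADACADACBABDACBDADACADACBABDACBDADACADACBAACAD ⇒ BD·AD·AC·AD·AC·BA·AC·AD·AC·BA·BD·AC·BD·AD·AC·BA·BD·AD·AC·AD·AC·BA·AC·AD·AC·BA·BD·AC·BD·AD·AC·BA·BD·AD·AC·AD·AC·BA·AC·AD·AC·BA·BD·AC·AC·BA·AC·AD
    A ↦ AC
    B ↦ BD
    C ↦ BA
    D ↦ AD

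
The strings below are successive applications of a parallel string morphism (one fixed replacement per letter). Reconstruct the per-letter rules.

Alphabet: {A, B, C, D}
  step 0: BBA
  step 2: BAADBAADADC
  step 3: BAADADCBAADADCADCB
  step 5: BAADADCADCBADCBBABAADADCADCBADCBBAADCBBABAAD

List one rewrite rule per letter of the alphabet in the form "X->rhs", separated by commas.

A->AD, B->BA, C->B, D->C

  step 2 ⇒ step 3: BAADBAADADC ⇒ BA·AD·AD·C·BA·AD·AD·C·AD·C·B
    A ↦ AD
    B ↦ BA
    C ↦ B
    D ↦ C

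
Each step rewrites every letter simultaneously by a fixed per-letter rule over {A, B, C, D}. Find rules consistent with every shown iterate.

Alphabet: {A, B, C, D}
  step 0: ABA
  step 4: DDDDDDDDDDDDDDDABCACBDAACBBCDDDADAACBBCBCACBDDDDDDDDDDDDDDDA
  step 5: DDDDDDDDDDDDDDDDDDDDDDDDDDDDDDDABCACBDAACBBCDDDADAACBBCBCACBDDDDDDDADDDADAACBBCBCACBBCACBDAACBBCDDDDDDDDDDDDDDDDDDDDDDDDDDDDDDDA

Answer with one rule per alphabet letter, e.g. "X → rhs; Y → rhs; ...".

A->DA, B->BC, C->ACB, D->DD

  step 4 ⇒ step 5: DDDDDDDDDDDDDDDABCACBDAACBBCDDDADAACBBCBCACBDDDDDDDDDDDDDDDA ⇒ DD·DD·DD·DD·DD·DD·DD·DD·DD·DD·DD·DD·DD·DD·DD·DA·BC·ACB·DA·ACB·BC·DD·DA·DA·ACB·BC·BC·ACB·DD·DD·DD·DA·DD·DA·DA·ACB·BC·BC·ACB·BC·ACB·DA·ACB·BC·DD·DD·DD·DD·DD·DD·DD·DD·DD·DD·DD·DD·DD·DD·DD·DA
    A ↦ DA
    B ↦ BC
    C ↦ ACB
    D ↦ DD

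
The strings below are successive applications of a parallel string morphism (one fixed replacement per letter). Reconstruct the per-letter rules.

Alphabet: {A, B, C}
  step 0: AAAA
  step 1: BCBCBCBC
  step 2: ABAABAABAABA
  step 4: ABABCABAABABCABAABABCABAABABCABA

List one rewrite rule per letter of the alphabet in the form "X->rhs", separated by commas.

A->BC, B->A, C->BA

  step 1 ⇒ step 2: BCBCBCBC ⇒ A·BA·A·BA·A·BA·A·BA
    B ↦ A
    C ↦ BA
  step 0 ⇒ step 1: AAAA ⇒ BC·BC·BC·BC
    A ↦ BC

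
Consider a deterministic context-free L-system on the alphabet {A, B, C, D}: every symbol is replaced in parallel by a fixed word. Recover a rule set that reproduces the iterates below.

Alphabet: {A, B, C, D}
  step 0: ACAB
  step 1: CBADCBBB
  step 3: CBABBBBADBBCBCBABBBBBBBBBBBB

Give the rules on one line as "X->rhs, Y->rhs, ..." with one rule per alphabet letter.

A->CB, B->BB, C->AD, D->A

  step 0 ⇒ step 1: ACAB ⇒ CB·AD·CB·BB
    A ↦ CB
    B ↦ BB
    C ↦ AD
    D ↦ A  (constrained at step 1)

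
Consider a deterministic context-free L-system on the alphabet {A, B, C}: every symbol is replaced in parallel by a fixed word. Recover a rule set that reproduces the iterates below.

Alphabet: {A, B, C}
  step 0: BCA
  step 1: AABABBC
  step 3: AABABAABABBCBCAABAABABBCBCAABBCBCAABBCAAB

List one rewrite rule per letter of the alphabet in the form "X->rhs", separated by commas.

A->BC, B->AAB, C->AB

  step 0 ⇒ step 1: BCA ⇒ AAB·AB·BC
    A ↦ BC
    B ↦ AAB
    C ↦ AB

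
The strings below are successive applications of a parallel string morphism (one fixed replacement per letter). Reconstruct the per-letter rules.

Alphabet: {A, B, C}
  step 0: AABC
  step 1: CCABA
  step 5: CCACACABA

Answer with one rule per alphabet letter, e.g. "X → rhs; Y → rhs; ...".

A->C, B->AB, C->A

  step 0 ⇒ step 1: AABC ⇒ C·C·AB·A
    A ↦ C
    B ↦ AB
    C ↦ A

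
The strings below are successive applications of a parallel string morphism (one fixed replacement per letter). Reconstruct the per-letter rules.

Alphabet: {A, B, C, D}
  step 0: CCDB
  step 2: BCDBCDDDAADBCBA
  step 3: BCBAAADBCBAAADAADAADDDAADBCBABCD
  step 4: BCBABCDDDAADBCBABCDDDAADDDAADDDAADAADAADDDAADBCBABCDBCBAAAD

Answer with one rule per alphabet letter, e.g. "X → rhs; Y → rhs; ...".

A->D, B->BC, C->BA, D->AAD

  step 3 ⇒ step 4: BCBAAADBCBAAADAADAADDDAADBCBABCD ⇒ BC·BA·BC·D·D·D·AAD·BC·BA·BC·D·D·D·AAD·D·D·AAD·D·D·AAD·AAD·AAD·D·D·AAD·BC·BA·BC·D·BC·BA·AAD
    A ↦ D
    B ↦ BC
    C ↦ BA
    D ↦ AAD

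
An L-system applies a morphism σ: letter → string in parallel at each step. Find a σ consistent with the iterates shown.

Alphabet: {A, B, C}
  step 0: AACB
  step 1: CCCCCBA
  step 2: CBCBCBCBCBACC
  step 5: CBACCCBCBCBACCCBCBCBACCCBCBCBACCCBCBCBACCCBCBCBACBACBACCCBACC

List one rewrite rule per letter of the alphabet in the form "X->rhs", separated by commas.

  step 1 ⇒ step 2: CCCCCBA ⇒ CB·CB·CB·CB·CB·A·CC
    A ↦ CC
    B ↦ A
    C ↦ CB

A->CC, B->A, C->CB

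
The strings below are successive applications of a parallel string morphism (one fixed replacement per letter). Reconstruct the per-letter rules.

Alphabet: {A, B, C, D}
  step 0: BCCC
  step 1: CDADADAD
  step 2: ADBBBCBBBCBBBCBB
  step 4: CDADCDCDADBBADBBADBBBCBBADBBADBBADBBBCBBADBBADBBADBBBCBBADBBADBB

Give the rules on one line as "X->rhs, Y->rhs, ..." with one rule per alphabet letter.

  step 1 ⇒ step 2: CDADADAD ⇒ AD·BB·BC·BB·BC·BB·BC·BB
    A ↦ BC
    C ↦ AD
    D ↦ BB
  step 0 ⇒ step 1: BCCC ⇒ CD·AD·AD·AD
    B ↦ CD

A->BC, B->CD, C->AD, D->BB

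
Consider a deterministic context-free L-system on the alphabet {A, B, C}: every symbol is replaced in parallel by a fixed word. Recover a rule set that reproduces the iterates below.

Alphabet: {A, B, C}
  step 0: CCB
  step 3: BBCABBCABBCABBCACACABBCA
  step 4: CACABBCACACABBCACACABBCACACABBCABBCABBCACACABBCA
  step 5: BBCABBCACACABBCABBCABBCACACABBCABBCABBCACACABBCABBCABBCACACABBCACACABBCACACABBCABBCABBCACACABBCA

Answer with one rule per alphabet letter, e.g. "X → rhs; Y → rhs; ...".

  step 4 ⇒ step 5: CACABBCACACABBCACACABBCACACABBCABBCABBCACACABBCA ⇒ BB·CA·BB·CA·CA·CA·BB·CA·BB·CA·BB·CA·CA·CA·BB·CA·BB·CA·BB·CA·CA·CA·BB·CA·BB·CA·BB·CA·CA·CA·BB·CA·CA·CA·BB·CA·CA·CA·BB·CA·BB·CA·BB·CA·CA·CA·BB·CA
    A ↦ CA
    B ↦ CA
    C ↦ BB

A->CA, B->CA, C->BB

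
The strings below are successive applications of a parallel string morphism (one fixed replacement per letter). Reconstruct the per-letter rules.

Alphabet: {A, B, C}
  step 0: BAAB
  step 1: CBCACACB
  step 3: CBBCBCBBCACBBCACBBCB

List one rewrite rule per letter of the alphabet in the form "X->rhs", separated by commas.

A->CA, B->CB, C->B

  step 0 ⇒ step 1: BAAB ⇒ CB·CA·CA·CB
    A ↦ CA
    B ↦ CB
    C ↦ B  (constrained at step 1)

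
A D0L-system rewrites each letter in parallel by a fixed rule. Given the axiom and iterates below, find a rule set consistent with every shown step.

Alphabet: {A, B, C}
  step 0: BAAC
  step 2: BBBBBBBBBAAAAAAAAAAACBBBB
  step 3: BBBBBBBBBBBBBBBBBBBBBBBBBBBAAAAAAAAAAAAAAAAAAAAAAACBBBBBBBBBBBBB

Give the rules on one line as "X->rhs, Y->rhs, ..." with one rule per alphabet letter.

  step 2 ⇒ step 3: BBBBBBBBBAAAAAAAAAAACBBBB ⇒ BBB·BBB·BBB·BBB·BBB·BBB·BBB·BBB·BBB·AA·AA·AA·AA·AA·AA·AA·AA·AA·AA·AA·ACB·BBB·BBB·BBB·BBB
    A ↦ AA
    B ↦ BBB
    C ↦ ACB

A->AA, B->BBB, C->ACB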